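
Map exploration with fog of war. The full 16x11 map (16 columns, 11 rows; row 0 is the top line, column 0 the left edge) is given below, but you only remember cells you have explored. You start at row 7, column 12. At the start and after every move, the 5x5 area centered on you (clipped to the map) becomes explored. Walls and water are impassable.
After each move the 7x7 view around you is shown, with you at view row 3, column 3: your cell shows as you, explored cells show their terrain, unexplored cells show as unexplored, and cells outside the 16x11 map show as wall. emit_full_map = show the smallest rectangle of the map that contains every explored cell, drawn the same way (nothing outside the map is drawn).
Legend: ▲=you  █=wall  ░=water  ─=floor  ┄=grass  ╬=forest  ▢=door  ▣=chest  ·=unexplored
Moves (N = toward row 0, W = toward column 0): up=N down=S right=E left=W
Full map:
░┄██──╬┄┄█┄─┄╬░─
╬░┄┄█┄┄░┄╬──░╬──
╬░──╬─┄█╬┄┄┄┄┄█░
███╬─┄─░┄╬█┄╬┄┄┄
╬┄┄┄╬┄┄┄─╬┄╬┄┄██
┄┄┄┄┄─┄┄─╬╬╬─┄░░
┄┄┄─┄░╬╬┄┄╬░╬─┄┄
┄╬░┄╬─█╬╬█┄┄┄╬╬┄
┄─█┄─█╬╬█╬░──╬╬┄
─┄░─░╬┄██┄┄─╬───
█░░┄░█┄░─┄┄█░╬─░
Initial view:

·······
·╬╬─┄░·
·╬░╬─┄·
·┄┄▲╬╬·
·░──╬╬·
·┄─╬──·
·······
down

·╬╬─┄░·
·╬░╬─┄·
·┄┄┄╬╬·
·░─▲╬╬·
·┄─╬──·
·┄█░╬─·
███████

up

·······
·╬╬─┄░·
·╬░╬─┄·
·┄┄▲╬╬·
·░──╬╬·
·┄─╬──·
·┄█░╬─·

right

······█
╬╬─┄░░█
╬░╬─┄┄█
┄┄┄▲╬┄█
░──╬╬┄█
┄─╬───█
┄█░╬─·█

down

╬╬─┄░░█
╬░╬─┄┄█
┄┄┄╬╬┄█
░──▲╬┄█
┄─╬───█
┄█░╬─░█
███████

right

╬─┄░░██
░╬─┄┄██
┄┄╬╬┄██
──╬▲┄██
─╬───██
█░╬─░██
███████

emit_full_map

╬╬─┄░░
╬░╬─┄┄
┄┄┄╬╬┄
░──╬▲┄
┄─╬───
┄█░╬─░

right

─┄░░███
╬─┄┄███
┄╬╬┄███
─╬╬▲███
╬───███
░╬─░███
███████

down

╬─┄┄███
┄╬╬┄███
─╬╬┄███
╬──▲███
░╬─░███
███████
███████

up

─┄░░███
╬─┄┄███
┄╬╬┄███
─╬╬▲███
╬───███
░╬─░███
███████

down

╬─┄┄███
┄╬╬┄███
─╬╬┄███
╬──▲███
░╬─░███
███████
███████


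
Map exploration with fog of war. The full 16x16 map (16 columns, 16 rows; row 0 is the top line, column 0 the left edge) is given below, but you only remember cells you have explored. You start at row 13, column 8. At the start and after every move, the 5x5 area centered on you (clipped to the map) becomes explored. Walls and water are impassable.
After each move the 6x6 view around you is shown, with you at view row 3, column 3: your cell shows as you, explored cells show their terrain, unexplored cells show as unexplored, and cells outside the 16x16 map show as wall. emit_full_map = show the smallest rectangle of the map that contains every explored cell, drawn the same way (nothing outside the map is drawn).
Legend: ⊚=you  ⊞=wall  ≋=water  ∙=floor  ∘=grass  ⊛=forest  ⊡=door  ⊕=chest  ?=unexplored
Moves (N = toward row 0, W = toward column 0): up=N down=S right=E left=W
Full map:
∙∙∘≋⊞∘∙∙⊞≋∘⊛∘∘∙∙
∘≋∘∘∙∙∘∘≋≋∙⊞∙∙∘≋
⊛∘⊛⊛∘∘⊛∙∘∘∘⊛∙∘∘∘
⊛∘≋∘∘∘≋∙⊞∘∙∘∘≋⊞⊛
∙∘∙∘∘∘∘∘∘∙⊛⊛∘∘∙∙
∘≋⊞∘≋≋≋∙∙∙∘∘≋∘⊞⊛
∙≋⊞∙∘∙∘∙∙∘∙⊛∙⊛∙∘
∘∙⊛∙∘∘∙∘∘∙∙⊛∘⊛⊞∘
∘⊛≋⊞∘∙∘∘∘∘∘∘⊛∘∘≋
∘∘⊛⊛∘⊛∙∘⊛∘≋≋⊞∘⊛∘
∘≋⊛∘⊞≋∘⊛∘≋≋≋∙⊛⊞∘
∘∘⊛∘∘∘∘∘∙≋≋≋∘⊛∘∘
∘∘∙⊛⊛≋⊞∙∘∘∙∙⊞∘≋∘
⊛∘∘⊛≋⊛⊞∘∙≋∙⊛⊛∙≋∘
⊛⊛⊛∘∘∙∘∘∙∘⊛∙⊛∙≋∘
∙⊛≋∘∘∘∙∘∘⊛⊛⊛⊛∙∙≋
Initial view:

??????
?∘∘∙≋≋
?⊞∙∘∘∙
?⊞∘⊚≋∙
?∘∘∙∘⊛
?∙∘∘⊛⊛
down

?∘∘∙≋≋
?⊞∙∘∘∙
?⊞∘∙≋∙
?∘∘⊚∘⊛
?∙∘∘⊛⊛
⊞⊞⊞⊞⊞⊞

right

∘∘∙≋≋?
⊞∙∘∘∙∙
⊞∘∙≋∙⊛
∘∘∙⊚⊛∙
∙∘∘⊛⊛⊛
⊞⊞⊞⊞⊞⊞

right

∘∙≋≋??
∙∘∘∙∙⊞
∘∙≋∙⊛⊛
∘∙∘⊚∙⊛
∘∘⊛⊛⊛⊛
⊞⊞⊞⊞⊞⊞

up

??????
∘∙≋≋≋∘
∙∘∘∙∙⊞
∘∙≋⊚⊛⊛
∘∙∘⊛∙⊛
∘∘⊛⊛⊛⊛

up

??????
?∘≋≋≋∙
∘∙≋≋≋∘
∙∘∘⊚∙⊞
∘∙≋∙⊛⊛
∘∙∘⊛∙⊛

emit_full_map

??∘≋≋≋∙
∘∘∙≋≋≋∘
⊞∙∘∘⊚∙⊞
⊞∘∙≋∙⊛⊛
∘∘∙∘⊛∙⊛
∙∘∘⊛⊛⊛⊛

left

??????
?⊛∘≋≋≋
∘∘∙≋≋≋
⊞∙∘⊚∙∙
⊞∘∙≋∙⊛
∘∘∙∘⊛∙

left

??????
?∘⊛∘≋≋
?∘∘∙≋≋
?⊞∙⊚∘∙
?⊞∘∙≋∙
?∘∘∙∘⊛

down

?∘⊛∘≋≋
?∘∘∙≋≋
?⊞∙∘∘∙
?⊞∘⊚≋∙
?∘∘∙∘⊛
?∙∘∘⊛⊛

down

?∘∘∙≋≋
?⊞∙∘∘∙
?⊞∘∙≋∙
?∘∘⊚∘⊛
?∙∘∘⊛⊛
⊞⊞⊞⊞⊞⊞

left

??∘∘∙≋
?≋⊞∙∘∘
?⊛⊞∘∙≋
?∙∘⊚∙∘
?∘∙∘∘⊛
⊞⊞⊞⊞⊞⊞

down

?≋⊞∙∘∘
?⊛⊞∘∙≋
?∙∘∘∙∘
?∘∙⊚∘⊛
⊞⊞⊞⊞⊞⊞
⊞⊞⊞⊞⊞⊞

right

≋⊞∙∘∘∙
⊛⊞∘∙≋∙
∙∘∘∙∘⊛
∘∙∘⊚⊛⊛
⊞⊞⊞⊞⊞⊞
⊞⊞⊞⊞⊞⊞

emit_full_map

?∘⊛∘≋≋≋∙
?∘∘∙≋≋≋∘
≋⊞∙∘∘∙∙⊞
⊛⊞∘∙≋∙⊛⊛
∙∘∘∙∘⊛∙⊛
∘∙∘⊚⊛⊛⊛⊛

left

?≋⊞∙∘∘
?⊛⊞∘∙≋
?∙∘∘∙∘
?∘∙⊚∘⊛
⊞⊞⊞⊞⊞⊞
⊞⊞⊞⊞⊞⊞

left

??≋⊞∙∘
?≋⊛⊞∘∙
?∘∙∘∘∙
?∘∘⊚∘∘
⊞⊞⊞⊞⊞⊞
⊞⊞⊞⊞⊞⊞

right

?≋⊞∙∘∘
≋⊛⊞∘∙≋
∘∙∘∘∙∘
∘∘∙⊚∘⊛
⊞⊞⊞⊞⊞⊞
⊞⊞⊞⊞⊞⊞

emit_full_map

??∘⊛∘≋≋≋∙
??∘∘∙≋≋≋∘
?≋⊞∙∘∘∙∙⊞
≋⊛⊞∘∙≋∙⊛⊛
∘∙∘∘∙∘⊛∙⊛
∘∘∙⊚∘⊛⊛⊛⊛


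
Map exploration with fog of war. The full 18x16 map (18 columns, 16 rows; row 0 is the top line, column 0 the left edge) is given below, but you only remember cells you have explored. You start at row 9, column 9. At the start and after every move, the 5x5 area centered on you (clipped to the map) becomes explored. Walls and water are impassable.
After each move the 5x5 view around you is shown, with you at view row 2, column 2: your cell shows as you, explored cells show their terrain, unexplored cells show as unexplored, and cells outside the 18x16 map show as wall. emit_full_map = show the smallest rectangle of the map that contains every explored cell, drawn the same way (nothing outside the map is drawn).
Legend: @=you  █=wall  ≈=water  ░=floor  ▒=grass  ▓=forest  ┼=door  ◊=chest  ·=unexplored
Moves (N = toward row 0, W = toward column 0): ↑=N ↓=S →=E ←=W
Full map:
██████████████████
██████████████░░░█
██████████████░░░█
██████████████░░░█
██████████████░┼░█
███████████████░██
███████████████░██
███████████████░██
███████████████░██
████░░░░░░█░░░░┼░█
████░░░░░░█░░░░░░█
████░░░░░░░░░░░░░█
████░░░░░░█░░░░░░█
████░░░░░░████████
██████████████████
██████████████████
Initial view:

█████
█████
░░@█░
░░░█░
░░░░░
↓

█████
░░░█░
░░@█░
░░░░░
░░░█░

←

█████
░░░░█
░░@░█
░░░░░
░░░░█

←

█████
░░░░░
░░@░░
░░░░░
░░░░░

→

█████
░░░░█
░░@░█
░░░░░
░░░░█

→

█████
░░░█░
░░@█░
░░░░░
░░░█░

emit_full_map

··█████
███████
░░░░░█░
░░░░@█░
░░░░░░░
░░░░░█░


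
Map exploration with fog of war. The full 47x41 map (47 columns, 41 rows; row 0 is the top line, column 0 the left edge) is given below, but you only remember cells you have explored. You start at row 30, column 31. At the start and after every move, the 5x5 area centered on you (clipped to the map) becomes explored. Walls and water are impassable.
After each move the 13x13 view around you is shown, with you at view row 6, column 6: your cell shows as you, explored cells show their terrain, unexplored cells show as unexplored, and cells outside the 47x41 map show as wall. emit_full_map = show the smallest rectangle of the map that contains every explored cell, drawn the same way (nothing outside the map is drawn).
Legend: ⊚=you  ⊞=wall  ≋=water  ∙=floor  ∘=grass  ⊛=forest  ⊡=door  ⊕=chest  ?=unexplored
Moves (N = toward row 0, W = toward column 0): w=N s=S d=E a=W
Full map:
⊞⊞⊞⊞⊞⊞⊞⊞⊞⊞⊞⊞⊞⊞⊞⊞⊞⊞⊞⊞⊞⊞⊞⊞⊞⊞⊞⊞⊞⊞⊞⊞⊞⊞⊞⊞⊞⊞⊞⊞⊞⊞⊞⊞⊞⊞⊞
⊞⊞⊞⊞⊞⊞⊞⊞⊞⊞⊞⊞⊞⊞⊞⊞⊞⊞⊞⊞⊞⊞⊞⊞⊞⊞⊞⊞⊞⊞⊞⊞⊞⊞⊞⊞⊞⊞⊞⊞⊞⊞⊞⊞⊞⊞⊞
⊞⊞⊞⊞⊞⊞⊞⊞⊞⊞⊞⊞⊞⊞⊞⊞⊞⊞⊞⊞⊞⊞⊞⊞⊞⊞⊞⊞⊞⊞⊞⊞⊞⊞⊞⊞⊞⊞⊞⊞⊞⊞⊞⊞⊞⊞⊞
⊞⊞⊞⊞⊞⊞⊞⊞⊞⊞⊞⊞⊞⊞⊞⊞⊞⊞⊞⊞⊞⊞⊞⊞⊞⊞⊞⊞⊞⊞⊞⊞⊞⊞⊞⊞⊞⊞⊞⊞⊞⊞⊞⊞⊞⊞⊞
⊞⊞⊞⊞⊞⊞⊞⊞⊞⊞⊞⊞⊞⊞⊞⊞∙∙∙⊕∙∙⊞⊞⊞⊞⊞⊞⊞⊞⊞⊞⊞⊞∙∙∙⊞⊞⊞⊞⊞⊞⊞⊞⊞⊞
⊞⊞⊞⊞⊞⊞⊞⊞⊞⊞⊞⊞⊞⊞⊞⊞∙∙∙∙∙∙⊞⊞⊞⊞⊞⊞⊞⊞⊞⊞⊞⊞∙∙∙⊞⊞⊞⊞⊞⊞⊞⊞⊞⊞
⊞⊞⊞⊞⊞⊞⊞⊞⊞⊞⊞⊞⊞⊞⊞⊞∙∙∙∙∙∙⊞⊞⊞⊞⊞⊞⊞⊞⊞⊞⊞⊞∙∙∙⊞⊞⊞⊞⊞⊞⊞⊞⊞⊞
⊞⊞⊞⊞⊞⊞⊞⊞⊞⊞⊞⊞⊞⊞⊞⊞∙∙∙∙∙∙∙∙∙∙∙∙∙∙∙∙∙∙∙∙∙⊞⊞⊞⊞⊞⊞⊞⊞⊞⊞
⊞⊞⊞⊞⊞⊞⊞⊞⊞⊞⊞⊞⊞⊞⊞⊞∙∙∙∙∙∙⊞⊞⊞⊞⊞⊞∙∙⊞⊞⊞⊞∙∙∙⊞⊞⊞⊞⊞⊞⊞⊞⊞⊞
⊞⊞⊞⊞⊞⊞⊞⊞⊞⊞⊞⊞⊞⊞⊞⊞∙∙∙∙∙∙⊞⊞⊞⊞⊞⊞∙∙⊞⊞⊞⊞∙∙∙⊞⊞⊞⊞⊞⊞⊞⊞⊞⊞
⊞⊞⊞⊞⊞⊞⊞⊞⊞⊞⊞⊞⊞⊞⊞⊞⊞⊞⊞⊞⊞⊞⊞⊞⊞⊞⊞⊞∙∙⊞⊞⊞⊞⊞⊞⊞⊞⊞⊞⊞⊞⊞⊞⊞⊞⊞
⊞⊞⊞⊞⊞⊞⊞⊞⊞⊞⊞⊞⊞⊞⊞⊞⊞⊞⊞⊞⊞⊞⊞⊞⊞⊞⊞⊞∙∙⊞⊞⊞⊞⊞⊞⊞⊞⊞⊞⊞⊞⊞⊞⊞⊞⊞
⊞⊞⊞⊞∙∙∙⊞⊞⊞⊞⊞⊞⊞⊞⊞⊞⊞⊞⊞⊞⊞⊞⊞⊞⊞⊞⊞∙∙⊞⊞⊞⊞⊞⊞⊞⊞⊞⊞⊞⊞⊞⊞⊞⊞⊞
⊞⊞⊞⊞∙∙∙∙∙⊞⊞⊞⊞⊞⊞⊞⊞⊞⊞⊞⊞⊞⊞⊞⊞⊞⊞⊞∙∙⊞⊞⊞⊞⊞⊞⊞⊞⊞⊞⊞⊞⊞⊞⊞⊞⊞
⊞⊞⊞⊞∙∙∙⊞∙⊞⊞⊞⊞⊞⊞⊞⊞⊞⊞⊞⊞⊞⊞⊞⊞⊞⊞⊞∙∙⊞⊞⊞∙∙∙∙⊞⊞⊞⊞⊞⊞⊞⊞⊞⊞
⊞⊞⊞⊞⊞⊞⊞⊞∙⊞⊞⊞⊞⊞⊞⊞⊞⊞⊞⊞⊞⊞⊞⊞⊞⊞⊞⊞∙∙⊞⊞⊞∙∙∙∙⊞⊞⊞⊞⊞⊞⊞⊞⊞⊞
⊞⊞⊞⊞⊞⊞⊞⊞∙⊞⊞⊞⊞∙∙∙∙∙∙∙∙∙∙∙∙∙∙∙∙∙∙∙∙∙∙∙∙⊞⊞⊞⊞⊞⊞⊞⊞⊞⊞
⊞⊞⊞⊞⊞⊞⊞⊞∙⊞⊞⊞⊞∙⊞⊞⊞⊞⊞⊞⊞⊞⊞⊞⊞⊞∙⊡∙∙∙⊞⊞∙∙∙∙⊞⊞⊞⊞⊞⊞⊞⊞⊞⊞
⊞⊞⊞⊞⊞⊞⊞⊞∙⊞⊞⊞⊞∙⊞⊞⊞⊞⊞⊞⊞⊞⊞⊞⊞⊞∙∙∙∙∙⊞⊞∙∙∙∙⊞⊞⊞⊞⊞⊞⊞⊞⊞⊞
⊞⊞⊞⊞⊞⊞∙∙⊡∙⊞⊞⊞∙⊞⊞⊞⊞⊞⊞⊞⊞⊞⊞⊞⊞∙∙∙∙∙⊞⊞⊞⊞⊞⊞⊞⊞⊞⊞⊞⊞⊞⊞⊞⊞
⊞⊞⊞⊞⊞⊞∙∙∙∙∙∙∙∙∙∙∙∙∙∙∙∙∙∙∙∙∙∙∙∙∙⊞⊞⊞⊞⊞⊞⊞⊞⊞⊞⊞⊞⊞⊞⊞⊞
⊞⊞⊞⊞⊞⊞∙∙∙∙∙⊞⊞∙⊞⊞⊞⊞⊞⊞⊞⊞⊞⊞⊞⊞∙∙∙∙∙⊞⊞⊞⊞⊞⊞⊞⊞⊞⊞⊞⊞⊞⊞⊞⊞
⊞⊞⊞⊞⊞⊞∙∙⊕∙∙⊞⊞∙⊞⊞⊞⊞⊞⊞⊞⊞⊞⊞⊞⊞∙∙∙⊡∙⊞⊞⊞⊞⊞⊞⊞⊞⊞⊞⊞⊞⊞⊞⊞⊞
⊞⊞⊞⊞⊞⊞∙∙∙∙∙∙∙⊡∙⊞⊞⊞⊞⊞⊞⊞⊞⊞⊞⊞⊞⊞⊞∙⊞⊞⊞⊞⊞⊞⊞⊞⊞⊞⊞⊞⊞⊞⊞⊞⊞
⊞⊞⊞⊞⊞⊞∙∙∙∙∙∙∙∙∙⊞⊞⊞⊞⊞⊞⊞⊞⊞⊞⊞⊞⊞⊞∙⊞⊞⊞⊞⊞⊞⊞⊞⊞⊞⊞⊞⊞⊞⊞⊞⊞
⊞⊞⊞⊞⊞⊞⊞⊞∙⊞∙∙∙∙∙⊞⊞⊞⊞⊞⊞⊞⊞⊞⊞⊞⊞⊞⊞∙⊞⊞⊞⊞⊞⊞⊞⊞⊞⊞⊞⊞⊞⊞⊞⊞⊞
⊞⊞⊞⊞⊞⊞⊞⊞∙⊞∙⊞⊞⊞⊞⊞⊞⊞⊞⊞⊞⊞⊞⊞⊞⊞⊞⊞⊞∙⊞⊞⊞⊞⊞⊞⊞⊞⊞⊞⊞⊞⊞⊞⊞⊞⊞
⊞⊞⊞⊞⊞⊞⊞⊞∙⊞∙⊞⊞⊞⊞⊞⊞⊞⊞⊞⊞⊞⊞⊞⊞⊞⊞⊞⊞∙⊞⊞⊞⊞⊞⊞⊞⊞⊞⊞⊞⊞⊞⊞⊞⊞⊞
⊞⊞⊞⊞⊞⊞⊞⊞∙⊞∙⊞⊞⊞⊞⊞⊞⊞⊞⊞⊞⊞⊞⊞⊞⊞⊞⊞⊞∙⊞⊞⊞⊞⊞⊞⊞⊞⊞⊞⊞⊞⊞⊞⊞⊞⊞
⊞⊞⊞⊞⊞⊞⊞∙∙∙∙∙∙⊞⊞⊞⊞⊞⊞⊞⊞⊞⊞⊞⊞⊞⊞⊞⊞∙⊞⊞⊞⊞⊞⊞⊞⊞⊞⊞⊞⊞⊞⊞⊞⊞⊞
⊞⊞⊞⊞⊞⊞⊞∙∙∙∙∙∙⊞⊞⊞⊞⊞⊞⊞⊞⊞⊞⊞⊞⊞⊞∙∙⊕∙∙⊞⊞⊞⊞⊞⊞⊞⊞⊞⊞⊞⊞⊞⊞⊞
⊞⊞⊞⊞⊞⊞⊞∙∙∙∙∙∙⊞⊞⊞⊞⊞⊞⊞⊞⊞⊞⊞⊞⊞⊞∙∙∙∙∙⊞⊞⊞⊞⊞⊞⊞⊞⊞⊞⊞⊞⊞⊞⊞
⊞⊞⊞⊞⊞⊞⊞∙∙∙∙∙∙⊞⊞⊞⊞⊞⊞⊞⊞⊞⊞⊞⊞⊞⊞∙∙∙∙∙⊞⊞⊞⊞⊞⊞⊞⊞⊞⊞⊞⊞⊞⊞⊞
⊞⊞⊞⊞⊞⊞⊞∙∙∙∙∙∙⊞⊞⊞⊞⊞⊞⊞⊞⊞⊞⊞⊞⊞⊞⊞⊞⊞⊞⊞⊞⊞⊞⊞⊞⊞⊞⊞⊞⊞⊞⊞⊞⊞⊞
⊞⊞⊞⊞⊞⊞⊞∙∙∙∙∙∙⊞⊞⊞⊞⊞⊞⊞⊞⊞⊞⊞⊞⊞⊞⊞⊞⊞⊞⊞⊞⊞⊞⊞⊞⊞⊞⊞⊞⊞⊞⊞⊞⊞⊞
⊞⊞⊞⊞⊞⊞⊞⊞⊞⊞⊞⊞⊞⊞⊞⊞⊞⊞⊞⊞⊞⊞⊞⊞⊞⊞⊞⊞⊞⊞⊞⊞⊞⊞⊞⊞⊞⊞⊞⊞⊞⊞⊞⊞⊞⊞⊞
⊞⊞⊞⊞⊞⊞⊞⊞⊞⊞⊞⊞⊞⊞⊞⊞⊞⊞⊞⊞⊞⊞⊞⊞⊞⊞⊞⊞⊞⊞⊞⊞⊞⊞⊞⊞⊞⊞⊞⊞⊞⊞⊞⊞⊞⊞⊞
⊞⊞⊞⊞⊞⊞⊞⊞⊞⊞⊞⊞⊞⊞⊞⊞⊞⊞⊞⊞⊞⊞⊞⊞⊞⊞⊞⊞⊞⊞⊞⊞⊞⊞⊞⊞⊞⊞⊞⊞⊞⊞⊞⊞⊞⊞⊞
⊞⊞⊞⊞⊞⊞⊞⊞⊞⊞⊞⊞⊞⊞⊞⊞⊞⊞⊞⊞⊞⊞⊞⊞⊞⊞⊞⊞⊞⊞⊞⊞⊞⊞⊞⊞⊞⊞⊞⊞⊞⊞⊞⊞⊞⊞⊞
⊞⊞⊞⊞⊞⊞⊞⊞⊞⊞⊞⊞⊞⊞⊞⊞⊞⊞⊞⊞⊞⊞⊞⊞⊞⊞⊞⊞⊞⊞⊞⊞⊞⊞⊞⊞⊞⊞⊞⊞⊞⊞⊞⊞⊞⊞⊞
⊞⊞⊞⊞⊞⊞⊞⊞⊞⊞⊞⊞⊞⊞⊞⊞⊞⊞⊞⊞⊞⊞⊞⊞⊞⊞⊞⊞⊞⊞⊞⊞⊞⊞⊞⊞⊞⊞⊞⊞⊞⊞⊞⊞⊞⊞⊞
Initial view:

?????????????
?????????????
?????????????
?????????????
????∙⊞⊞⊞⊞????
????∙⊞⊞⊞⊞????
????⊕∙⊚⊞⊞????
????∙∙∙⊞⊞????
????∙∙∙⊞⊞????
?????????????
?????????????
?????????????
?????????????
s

?????????????
?????????????
?????????????
????∙⊞⊞⊞⊞????
????∙⊞⊞⊞⊞????
????⊕∙∙⊞⊞????
????∙∙⊚⊞⊞????
????∙∙∙⊞⊞????
????⊞⊞⊞⊞⊞????
?????????????
?????????????
?????????????
?????????????

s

?????????????
?????????????
????∙⊞⊞⊞⊞????
????∙⊞⊞⊞⊞????
????⊕∙∙⊞⊞????
????∙∙∙⊞⊞????
????∙∙⊚⊞⊞????
????⊞⊞⊞⊞⊞????
????⊞⊞⊞⊞⊞????
?????????????
?????????????
?????????????
?????????????

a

?????????????
?????????????
?????∙⊞⊞⊞⊞???
?????∙⊞⊞⊞⊞???
????∙⊕∙∙⊞⊞???
????∙∙∙∙⊞⊞???
????∙∙⊚∙⊞⊞???
????⊞⊞⊞⊞⊞⊞???
????⊞⊞⊞⊞⊞⊞???
?????????????
?????????????
?????????????
?????????????

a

?????????????
?????????????
??????∙⊞⊞⊞⊞??
??????∙⊞⊞⊞⊞??
????∙∙⊕∙∙⊞⊞??
????∙∙∙∙∙⊞⊞??
????∙∙⊚∙∙⊞⊞??
????⊞⊞⊞⊞⊞⊞⊞??
????⊞⊞⊞⊞⊞⊞⊞??
?????????????
?????????????
?????????????
?????????????

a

?????????????
?????????????
???????∙⊞⊞⊞⊞?
???????∙⊞⊞⊞⊞?
????⊞∙∙⊕∙∙⊞⊞?
????⊞∙∙∙∙∙⊞⊞?
????⊞∙⊚∙∙∙⊞⊞?
????⊞⊞⊞⊞⊞⊞⊞⊞?
????⊞⊞⊞⊞⊞⊞⊞⊞?
?????????????
?????????????
?????????????
?????????????

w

?????????????
?????????????
?????????????
???????∙⊞⊞⊞⊞?
????⊞⊞⊞∙⊞⊞⊞⊞?
????⊞∙∙⊕∙∙⊞⊞?
????⊞∙⊚∙∙∙⊞⊞?
????⊞∙∙∙∙∙⊞⊞?
????⊞⊞⊞⊞⊞⊞⊞⊞?
????⊞⊞⊞⊞⊞⊞⊞⊞?
?????????????
?????????????
?????????????

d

?????????????
?????????????
?????????????
??????∙⊞⊞⊞⊞??
???⊞⊞⊞∙⊞⊞⊞⊞??
???⊞∙∙⊕∙∙⊞⊞??
???⊞∙∙⊚∙∙⊞⊞??
???⊞∙∙∙∙∙⊞⊞??
???⊞⊞⊞⊞⊞⊞⊞⊞??
???⊞⊞⊞⊞⊞⊞⊞⊞??
?????????????
?????????????
?????????????

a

?????????????
?????????????
?????????????
???????∙⊞⊞⊞⊞?
????⊞⊞⊞∙⊞⊞⊞⊞?
????⊞∙∙⊕∙∙⊞⊞?
????⊞∙⊚∙∙∙⊞⊞?
????⊞∙∙∙∙∙⊞⊞?
????⊞⊞⊞⊞⊞⊞⊞⊞?
????⊞⊞⊞⊞⊞⊞⊞⊞?
?????????????
?????????????
?????????????

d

?????????????
?????????????
?????????????
??????∙⊞⊞⊞⊞??
???⊞⊞⊞∙⊞⊞⊞⊞??
???⊞∙∙⊕∙∙⊞⊞??
???⊞∙∙⊚∙∙⊞⊞??
???⊞∙∙∙∙∙⊞⊞??
???⊞⊞⊞⊞⊞⊞⊞⊞??
???⊞⊞⊞⊞⊞⊞⊞⊞??
?????????????
?????????????
?????????????

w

?????????????
?????????????
?????????????
?????????????
????⊞⊞∙⊞⊞⊞⊞??
???⊞⊞⊞∙⊞⊞⊞⊞??
???⊞∙∙⊚∙∙⊞⊞??
???⊞∙∙∙∙∙⊞⊞??
???⊞∙∙∙∙∙⊞⊞??
???⊞⊞⊞⊞⊞⊞⊞⊞??
???⊞⊞⊞⊞⊞⊞⊞⊞??
?????????????
?????????????

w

?????????????
?????????????
?????????????
?????????????
????⊞⊞∙⊞⊞????
????⊞⊞∙⊞⊞⊞⊞??
???⊞⊞⊞⊚⊞⊞⊞⊞??
???⊞∙∙⊕∙∙⊞⊞??
???⊞∙∙∙∙∙⊞⊞??
???⊞∙∙∙∙∙⊞⊞??
???⊞⊞⊞⊞⊞⊞⊞⊞??
???⊞⊞⊞⊞⊞⊞⊞⊞??
?????????????

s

?????????????
?????????????
?????????????
????⊞⊞∙⊞⊞????
????⊞⊞∙⊞⊞⊞⊞??
???⊞⊞⊞∙⊞⊞⊞⊞??
???⊞∙∙⊚∙∙⊞⊞??
???⊞∙∙∙∙∙⊞⊞??
???⊞∙∙∙∙∙⊞⊞??
???⊞⊞⊞⊞⊞⊞⊞⊞??
???⊞⊞⊞⊞⊞⊞⊞⊞??
?????????????
?????????????

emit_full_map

?⊞⊞∙⊞⊞??
?⊞⊞∙⊞⊞⊞⊞
⊞⊞⊞∙⊞⊞⊞⊞
⊞∙∙⊚∙∙⊞⊞
⊞∙∙∙∙∙⊞⊞
⊞∙∙∙∙∙⊞⊞
⊞⊞⊞⊞⊞⊞⊞⊞
⊞⊞⊞⊞⊞⊞⊞⊞

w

?????????????
?????????????
?????????????
?????????????
????⊞⊞∙⊞⊞????
????⊞⊞∙⊞⊞⊞⊞??
???⊞⊞⊞⊚⊞⊞⊞⊞??
???⊞∙∙⊕∙∙⊞⊞??
???⊞∙∙∙∙∙⊞⊞??
???⊞∙∙∙∙∙⊞⊞??
???⊞⊞⊞⊞⊞⊞⊞⊞??
???⊞⊞⊞⊞⊞⊞⊞⊞??
?????????????

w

?????????????
?????????????
?????????????
?????????????
????⊞⊞∙⊞⊞????
????⊞⊞∙⊞⊞????
????⊞⊞⊚⊞⊞⊞⊞??
???⊞⊞⊞∙⊞⊞⊞⊞??
???⊞∙∙⊕∙∙⊞⊞??
???⊞∙∙∙∙∙⊞⊞??
???⊞∙∙∙∙∙⊞⊞??
???⊞⊞⊞⊞⊞⊞⊞⊞??
???⊞⊞⊞⊞⊞⊞⊞⊞??

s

?????????????
?????????????
?????????????
????⊞⊞∙⊞⊞????
????⊞⊞∙⊞⊞????
????⊞⊞∙⊞⊞⊞⊞??
???⊞⊞⊞⊚⊞⊞⊞⊞??
???⊞∙∙⊕∙∙⊞⊞??
???⊞∙∙∙∙∙⊞⊞??
???⊞∙∙∙∙∙⊞⊞??
???⊞⊞⊞⊞⊞⊞⊞⊞??
???⊞⊞⊞⊞⊞⊞⊞⊞??
?????????????

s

?????????????
?????????????
????⊞⊞∙⊞⊞????
????⊞⊞∙⊞⊞????
????⊞⊞∙⊞⊞⊞⊞??
???⊞⊞⊞∙⊞⊞⊞⊞??
???⊞∙∙⊚∙∙⊞⊞??
???⊞∙∙∙∙∙⊞⊞??
???⊞∙∙∙∙∙⊞⊞??
???⊞⊞⊞⊞⊞⊞⊞⊞??
???⊞⊞⊞⊞⊞⊞⊞⊞??
?????????????
?????????????

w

?????????????
?????????????
?????????????
????⊞⊞∙⊞⊞????
????⊞⊞∙⊞⊞????
????⊞⊞∙⊞⊞⊞⊞??
???⊞⊞⊞⊚⊞⊞⊞⊞??
???⊞∙∙⊕∙∙⊞⊞??
???⊞∙∙∙∙∙⊞⊞??
???⊞∙∙∙∙∙⊞⊞??
???⊞⊞⊞⊞⊞⊞⊞⊞??
???⊞⊞⊞⊞⊞⊞⊞⊞??
?????????????

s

?????????????
?????????????
????⊞⊞∙⊞⊞????
????⊞⊞∙⊞⊞????
????⊞⊞∙⊞⊞⊞⊞??
???⊞⊞⊞∙⊞⊞⊞⊞??
???⊞∙∙⊚∙∙⊞⊞??
???⊞∙∙∙∙∙⊞⊞??
???⊞∙∙∙∙∙⊞⊞??
???⊞⊞⊞⊞⊞⊞⊞⊞??
???⊞⊞⊞⊞⊞⊞⊞⊞??
?????????????
?????????????

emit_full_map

?⊞⊞∙⊞⊞??
?⊞⊞∙⊞⊞??
?⊞⊞∙⊞⊞⊞⊞
⊞⊞⊞∙⊞⊞⊞⊞
⊞∙∙⊚∙∙⊞⊞
⊞∙∙∙∙∙⊞⊞
⊞∙∙∙∙∙⊞⊞
⊞⊞⊞⊞⊞⊞⊞⊞
⊞⊞⊞⊞⊞⊞⊞⊞


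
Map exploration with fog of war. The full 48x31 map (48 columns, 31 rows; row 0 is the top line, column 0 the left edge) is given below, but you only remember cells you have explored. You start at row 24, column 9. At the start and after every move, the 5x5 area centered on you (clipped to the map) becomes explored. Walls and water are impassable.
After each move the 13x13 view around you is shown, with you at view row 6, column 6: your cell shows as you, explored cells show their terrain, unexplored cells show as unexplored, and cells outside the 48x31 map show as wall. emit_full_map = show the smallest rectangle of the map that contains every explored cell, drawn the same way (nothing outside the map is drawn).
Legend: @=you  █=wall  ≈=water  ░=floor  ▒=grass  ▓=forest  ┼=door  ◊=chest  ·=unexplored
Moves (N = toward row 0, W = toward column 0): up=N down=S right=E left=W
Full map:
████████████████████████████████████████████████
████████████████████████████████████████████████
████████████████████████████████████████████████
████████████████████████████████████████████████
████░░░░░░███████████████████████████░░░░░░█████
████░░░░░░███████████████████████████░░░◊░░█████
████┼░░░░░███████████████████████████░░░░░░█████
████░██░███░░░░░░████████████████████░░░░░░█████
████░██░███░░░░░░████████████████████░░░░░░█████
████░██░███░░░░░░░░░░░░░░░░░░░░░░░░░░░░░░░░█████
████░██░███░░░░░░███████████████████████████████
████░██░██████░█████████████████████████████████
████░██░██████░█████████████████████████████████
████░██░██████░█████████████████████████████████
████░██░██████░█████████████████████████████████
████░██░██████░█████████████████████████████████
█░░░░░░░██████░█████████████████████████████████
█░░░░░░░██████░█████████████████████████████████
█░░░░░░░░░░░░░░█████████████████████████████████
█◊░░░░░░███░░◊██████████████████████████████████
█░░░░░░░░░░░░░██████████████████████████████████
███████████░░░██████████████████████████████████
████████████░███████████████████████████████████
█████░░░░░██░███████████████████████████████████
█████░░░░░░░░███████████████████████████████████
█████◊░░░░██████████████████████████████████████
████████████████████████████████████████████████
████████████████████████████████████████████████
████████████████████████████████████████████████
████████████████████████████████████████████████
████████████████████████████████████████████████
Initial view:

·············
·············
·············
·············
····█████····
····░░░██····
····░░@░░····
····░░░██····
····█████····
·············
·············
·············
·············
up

·············
·············
·············
·············
····████░····
····█████····
····░░@██····
····░░░░░····
····░░░██····
····█████····
·············
·············
·············

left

·············
·············
·············
·············
····█████░···
····██████···
····░░@░██···
····░░░░░░···
····░░░░██···
·····█████···
·············
·············
·············

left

·············
·············
·············
·············
····██████░··
····███████··
····░░@░░██··
····░░░░░░░··
····◊░░░░██··
······█████··
·············
·············
·············

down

·············
·············
·············
····██████░··
····███████··
····░░░░░██··
····░░@░░░░··
····◊░░░░██··
····███████··
·············
·············
·············
·············

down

·············
·············
····██████░··
····███████··
····░░░░░██··
····░░░░░░░··
····◊░@░░██··
····███████··
····█████····
·············
·············
·············
█████████████

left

·············
·············
·····██████░·
·····███████·
····█░░░░░██·
····█░░░░░░░·
····█◊@░░░██·
····████████·
····██████···
·············
·············
·············
█████████████

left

█············
█············
█·····██████░
█·····███████
█···██░░░░░██
█···██░░░░░░░
█···██@░░░░██
█···█████████
█···███████··
█············
█············
█············
█████████████

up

█············
█············
█············
█·····██████░
█···█████████
█···██░░░░░██
█···██@░░░░░░
█···██◊░░░░██
█···█████████
█···███████··
█············
█············
█············

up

█············
█············
█············
█············
█···████████░
█···█████████
█···██@░░░░██
█···██░░░░░░░
█···██◊░░░░██
█···█████████
█···███████··
█············
█············

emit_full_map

████████░
█████████
██@░░░░██
██░░░░░░░
██◊░░░░██
█████████
███████··

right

·············
·············
·············
·············
···████████░·
···█████████·
···██░@░░░██·
···██░░░░░░░·
···██◊░░░░██·
···█████████·
···███████···
·············
·············

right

·············
·············
·············
·············
··████████░··
··█████████··
··██░░@░░██··
··██░░░░░░░··
··██◊░░░░██··
··█████████··
··███████····
·············
·············

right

·············
·············
·············
·············
·████████░···
·█████████···
·██░░░@░██···
·██░░░░░░░···
·██◊░░░░██···
·█████████···
·███████·····
·············
·············

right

·············
·············
·············
·············
████████░····
█████████····
██░░░░@██····
██░░░░░░░····
██◊░░░░██····
█████████····
███████······
·············
·············

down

·············
·············
·············
████████░····
█████████····
██░░░░░██····
██░░░░@░░····
██◊░░░░██····
█████████····
███████······
·············
·············
·············

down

·············
·············
████████░····
█████████····
██░░░░░██····
██░░░░░░░····
██◊░░░@██····
█████████····
█████████····
·············
·············
·············
█████████████

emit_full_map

████████░
█████████
██░░░░░██
██░░░░░░░
██◊░░░@██
█████████
█████████

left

·············
·············
·████████░···
·█████████···
·██░░░░░██···
·██░░░░░░░···
·██◊░░@░██···
·█████████···
·█████████···
·············
·············
·············
█████████████

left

·············
·············
··████████░··
··█████████··
··██░░░░░██··
··██░░░░░░░··
··██◊░@░░██··
··█████████··
··█████████··
·············
·············
·············
█████████████

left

·············
·············
···████████░·
···█████████·
···██░░░░░██·
···██░░░░░░░·
···██◊@░░░██·
···█████████·
···█████████·
·············
·············
·············
█████████████

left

█············
█············
█···████████░
█···█████████
█···██░░░░░██
█···██░░░░░░░
█···██@░░░░██
█···█████████
█···█████████
█············
█············
█············
█████████████

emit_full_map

████████░
█████████
██░░░░░██
██░░░░░░░
██@░░░░██
█████████
█████████


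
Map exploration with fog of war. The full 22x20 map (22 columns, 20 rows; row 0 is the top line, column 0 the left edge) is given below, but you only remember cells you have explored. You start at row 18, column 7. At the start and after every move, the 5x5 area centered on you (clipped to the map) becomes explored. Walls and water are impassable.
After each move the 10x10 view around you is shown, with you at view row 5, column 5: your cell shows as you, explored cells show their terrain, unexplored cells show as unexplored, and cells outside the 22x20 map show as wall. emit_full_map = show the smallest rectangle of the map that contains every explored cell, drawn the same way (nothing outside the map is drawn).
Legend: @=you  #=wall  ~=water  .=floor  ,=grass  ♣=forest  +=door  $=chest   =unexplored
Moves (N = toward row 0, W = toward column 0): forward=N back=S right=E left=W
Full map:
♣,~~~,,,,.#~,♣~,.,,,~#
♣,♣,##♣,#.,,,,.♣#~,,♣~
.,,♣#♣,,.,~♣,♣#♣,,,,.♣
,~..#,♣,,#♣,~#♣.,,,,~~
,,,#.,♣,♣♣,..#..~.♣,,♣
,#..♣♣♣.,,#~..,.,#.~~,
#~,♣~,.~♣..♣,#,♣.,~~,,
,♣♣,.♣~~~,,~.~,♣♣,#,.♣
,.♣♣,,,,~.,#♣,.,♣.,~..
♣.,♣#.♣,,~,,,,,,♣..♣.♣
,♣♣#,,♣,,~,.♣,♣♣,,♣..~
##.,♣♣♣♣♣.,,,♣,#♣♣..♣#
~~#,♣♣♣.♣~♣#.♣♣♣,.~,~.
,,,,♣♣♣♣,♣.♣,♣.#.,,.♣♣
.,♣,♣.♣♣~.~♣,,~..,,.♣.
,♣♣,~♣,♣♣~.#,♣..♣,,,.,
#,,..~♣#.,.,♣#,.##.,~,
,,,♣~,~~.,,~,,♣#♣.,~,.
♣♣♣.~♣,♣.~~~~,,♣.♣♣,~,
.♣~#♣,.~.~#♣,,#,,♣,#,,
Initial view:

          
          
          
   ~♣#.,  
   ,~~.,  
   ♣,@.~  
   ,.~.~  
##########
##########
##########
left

          
          
          
   .~♣#., 
   ~,~~., 
   ~♣@♣.~ 
   ♣,.~.~ 
##########
##########
##########

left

          
          
          
   ..~♣#.,
   ♣~,~~.,
   .~@,♣.~
   #♣,.~.~
##########
##########
##########

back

          
          
   ..~♣#.,
   ♣~,~~.,
   .~♣,♣.~
   #♣@.~.~
##########
##########
##########
##########

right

          
          
  ..~♣#., 
  ♣~,~~., 
  .~♣,♣.~ 
  #♣,@~.~ 
##########
##########
##########
##########

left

          
          
   ..~♣#.,
   ♣~,~~.,
   .~♣,♣.~
   #♣@.~.~
##########
##########
##########
##########

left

#         
#         
#   ..~♣#.
#  ,♣~,~~.
#  ♣.~♣,♣.
#  ~#@,.~.
##########
##########
##########
##########

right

          
          
   ..~♣#.,
  ,♣~,~~.,
  ♣.~♣,♣.~
  ~#♣@.~.~
##########
##########
##########
##########

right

          
          
  ..~♣#., 
 ,♣~,~~., 
 ♣.~♣,♣.~ 
 ~#♣,@~.~ 
##########
##########
##########
##########

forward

          
          
          
  ..~♣#., 
 ,♣~,~~., 
 ♣.~♣@♣.~ 
 ~#♣,.~.~ 
##########
##########
##########

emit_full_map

 ..~♣#.,
,♣~,~~.,
♣.~♣@♣.~
~#♣,.~.~

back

          
          
  ..~♣#., 
 ,♣~,~~., 
 ♣.~♣,♣.~ 
 ~#♣,@~.~ 
##########
##########
##########
##########

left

          
          
   ..~♣#.,
  ,♣~,~~.,
  ♣.~♣,♣.~
  ~#♣@.~.~
##########
##########
##########
##########

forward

          
          
          
   ..~♣#.,
  ,♣~,~~.,
  ♣.~@,♣.~
  ~#♣,.~.~
##########
##########
##########


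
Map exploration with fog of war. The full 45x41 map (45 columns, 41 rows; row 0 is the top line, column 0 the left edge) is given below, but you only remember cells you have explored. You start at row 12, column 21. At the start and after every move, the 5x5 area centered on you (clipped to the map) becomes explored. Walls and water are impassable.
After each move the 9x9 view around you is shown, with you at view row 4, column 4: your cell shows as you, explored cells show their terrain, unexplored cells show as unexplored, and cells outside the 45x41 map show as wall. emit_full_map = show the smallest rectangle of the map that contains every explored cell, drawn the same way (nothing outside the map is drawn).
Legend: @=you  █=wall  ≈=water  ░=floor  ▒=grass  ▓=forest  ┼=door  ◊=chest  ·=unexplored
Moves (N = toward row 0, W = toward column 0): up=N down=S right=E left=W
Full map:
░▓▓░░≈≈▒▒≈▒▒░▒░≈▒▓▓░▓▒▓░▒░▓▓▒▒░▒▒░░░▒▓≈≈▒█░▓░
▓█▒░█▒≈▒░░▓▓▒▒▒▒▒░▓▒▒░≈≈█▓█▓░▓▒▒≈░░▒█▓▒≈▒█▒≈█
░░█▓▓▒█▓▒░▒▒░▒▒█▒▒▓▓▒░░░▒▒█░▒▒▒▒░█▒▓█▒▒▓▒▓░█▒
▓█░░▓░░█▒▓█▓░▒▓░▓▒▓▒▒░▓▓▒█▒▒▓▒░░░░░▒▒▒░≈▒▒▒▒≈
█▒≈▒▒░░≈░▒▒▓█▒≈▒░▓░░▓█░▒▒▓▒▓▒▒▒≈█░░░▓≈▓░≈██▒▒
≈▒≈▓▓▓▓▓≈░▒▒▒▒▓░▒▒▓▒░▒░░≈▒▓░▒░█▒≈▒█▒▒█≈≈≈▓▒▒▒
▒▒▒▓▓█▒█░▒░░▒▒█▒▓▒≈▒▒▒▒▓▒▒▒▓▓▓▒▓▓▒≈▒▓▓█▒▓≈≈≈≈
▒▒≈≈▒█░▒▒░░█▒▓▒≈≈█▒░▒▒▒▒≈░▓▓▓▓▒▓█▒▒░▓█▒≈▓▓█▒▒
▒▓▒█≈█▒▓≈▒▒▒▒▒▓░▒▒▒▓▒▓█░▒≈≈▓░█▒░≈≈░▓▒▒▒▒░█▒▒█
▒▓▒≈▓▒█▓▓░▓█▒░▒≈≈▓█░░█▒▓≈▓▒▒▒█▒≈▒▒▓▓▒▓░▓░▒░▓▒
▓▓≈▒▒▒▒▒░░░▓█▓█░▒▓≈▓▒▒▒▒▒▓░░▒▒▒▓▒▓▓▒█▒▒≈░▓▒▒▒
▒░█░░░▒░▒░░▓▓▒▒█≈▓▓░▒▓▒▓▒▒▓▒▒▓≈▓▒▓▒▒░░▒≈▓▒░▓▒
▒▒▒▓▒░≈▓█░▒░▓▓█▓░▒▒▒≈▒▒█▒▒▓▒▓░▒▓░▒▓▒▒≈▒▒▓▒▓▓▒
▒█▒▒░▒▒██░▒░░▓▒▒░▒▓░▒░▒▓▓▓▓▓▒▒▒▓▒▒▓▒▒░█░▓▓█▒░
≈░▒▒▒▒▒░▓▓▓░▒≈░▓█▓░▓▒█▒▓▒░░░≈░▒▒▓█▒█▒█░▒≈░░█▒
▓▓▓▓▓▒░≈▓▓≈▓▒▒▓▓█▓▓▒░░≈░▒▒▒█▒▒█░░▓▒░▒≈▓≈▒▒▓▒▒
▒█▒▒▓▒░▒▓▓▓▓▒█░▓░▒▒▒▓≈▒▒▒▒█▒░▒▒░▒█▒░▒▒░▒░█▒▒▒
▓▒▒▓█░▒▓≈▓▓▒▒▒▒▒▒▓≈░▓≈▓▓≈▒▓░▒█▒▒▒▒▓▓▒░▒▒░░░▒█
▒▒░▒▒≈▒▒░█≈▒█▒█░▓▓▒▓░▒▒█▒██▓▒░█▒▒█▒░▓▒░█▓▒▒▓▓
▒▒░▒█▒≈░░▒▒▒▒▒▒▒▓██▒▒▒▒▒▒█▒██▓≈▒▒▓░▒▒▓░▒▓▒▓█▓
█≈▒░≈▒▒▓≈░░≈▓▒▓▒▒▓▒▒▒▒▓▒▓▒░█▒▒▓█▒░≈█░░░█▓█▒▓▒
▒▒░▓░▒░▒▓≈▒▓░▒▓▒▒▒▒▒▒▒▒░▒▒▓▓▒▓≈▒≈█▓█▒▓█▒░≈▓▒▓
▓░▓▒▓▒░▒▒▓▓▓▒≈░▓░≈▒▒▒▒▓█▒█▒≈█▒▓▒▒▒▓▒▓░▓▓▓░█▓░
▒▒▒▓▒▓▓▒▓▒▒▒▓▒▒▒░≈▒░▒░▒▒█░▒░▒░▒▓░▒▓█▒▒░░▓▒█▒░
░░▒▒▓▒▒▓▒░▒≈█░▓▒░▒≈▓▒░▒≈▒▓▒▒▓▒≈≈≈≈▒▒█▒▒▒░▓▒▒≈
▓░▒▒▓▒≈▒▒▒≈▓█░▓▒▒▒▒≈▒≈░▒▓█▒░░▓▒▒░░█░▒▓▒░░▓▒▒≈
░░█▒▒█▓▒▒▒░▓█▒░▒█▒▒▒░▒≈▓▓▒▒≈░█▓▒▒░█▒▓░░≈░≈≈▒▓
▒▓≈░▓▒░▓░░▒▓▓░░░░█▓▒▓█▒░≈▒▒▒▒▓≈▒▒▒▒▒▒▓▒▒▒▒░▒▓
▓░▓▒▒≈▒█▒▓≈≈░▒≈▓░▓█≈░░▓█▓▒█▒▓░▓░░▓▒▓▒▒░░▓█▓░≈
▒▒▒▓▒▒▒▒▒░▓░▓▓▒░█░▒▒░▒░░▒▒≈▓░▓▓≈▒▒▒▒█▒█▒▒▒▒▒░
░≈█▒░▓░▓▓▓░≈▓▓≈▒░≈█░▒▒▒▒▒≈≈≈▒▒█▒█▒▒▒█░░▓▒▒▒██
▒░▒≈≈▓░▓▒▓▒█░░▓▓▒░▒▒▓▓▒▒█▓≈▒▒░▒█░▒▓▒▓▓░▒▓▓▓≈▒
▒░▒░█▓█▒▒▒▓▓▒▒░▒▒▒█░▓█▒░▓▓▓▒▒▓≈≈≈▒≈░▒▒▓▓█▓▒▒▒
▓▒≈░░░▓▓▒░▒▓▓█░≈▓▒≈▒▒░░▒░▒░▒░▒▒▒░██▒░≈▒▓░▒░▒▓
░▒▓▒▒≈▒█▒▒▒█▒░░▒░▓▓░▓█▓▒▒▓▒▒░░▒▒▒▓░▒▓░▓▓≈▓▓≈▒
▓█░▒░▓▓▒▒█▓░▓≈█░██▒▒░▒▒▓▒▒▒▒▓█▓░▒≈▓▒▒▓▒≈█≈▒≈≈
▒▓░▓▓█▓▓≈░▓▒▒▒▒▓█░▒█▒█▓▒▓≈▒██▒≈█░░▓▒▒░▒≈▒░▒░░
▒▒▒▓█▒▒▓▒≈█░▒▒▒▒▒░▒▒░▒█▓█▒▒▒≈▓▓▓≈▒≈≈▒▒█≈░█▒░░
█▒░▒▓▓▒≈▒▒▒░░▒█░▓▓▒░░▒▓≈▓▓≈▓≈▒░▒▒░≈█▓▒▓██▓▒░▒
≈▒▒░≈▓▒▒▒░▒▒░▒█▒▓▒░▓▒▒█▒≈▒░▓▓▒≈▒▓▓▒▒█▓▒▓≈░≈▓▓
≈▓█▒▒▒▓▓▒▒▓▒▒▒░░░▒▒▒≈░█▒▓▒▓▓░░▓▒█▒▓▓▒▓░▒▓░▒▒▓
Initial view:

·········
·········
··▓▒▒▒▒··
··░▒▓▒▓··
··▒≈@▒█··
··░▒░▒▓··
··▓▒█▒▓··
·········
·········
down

·········
··▓▒▒▒▒··
··░▒▓▒▓··
··▒≈▒▒█··
··░▒@▒▓··
··▓▒█▒▓··
··▒░░≈░··
·········
·········

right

·········
·▓▒▒▒▒···
·░▒▓▒▓▒··
·▒≈▒▒█▒··
·░▒░@▓▓··
·▓▒█▒▓▒··
·▒░░≈░▒··
·········
·········

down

·▓▒▒▒▒···
·░▒▓▒▓▒··
·▒≈▒▒█▒··
·░▒░▒▓▓··
·▓▒█@▓▒··
·▒░░≈░▒··
··▓≈▒▒▒··
·········
·········

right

▓▒▒▒▒····
░▒▓▒▓▒···
▒≈▒▒█▒▒··
░▒░▒▓▓▓··
▓▒█▒@▒░··
▒░░≈░▒▒··
·▓≈▒▒▒▒··
·········
·········

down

░▒▓▒▓▒···
▒≈▒▒█▒▒··
░▒░▒▓▓▓··
▓▒█▒▓▒░··
▒░░≈@▒▒··
·▓≈▒▒▒▒··
··≈▓▓≈▒··
·········
·········

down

▒≈▒▒█▒▒··
░▒░▒▓▓▓··
▓▒█▒▓▒░··
▒░░≈░▒▒··
·▓≈▒@▒▒··
··≈▓▓≈▒··
··▒▒█▒█··
·········
·········

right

≈▒▒█▒▒···
▒░▒▓▓▓···
▒█▒▓▒░░··
░░≈░▒▒▒··
▓≈▒▒@▒█··
·≈▓▓≈▒▓··
·▒▒█▒██··
·········
·········

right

▒▒█▒▒····
░▒▓▓▓····
█▒▓▒░░░··
░≈░▒▒▒█··
≈▒▒▒@█▒··
≈▓▓≈▒▓░··
▒▒█▒██▓··
·········
·········

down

░▒▓▓▓····
█▒▓▒░░░··
░≈░▒▒▒█··
≈▒▒▒▒█▒··
≈▓▓≈@▓░··
▒▒█▒██▓··
··▒▒█▒█··
·········
·········

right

▒▓▓▓·····
▒▓▒░░░···
≈░▒▒▒█▒··
▒▒▒▒█▒░··
▓▓≈▒@░▒··
▒█▒██▓▒··
·▒▒█▒██··
·········
·········

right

▓▓▓······
▓▒░░░····
░▒▒▒█▒▒··
▒▒▒█▒░▒··
▓≈▒▓@▒█··
█▒██▓▒░··
▒▒█▒██▓··
·········
·········

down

▓▒░░░····
░▒▒▒█▒▒··
▒▒▒█▒░▒··
▓≈▒▓░▒█··
█▒██@▒░··
▒▒█▒██▓··
··▒░█▒▒··
·········
·········

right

▒░░░·····
▒▒▒█▒▒···
▒▒█▒░▒▒··
≈▒▓░▒█▒··
▒██▓@░█··
▒█▒██▓≈··
·▒░█▒▒▓··
·········
·········

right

░░░······
▒▒█▒▒····
▒█▒░▒▒░··
▒▓░▒█▒▒··
██▓▒@█▒··
█▒██▓≈▒··
▒░█▒▒▓█··
·········
·········

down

▒▒█▒▒····
▒█▒░▒▒░··
▒▓░▒█▒▒··
██▓▒░█▒··
█▒██@≈▒··
▒░█▒▒▓█··
··▓▒▓≈▒··
·········
·········

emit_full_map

▓▒▒▒▒········
░▒▓▒▓▒·······
▒≈▒▒█▒▒······
░▒░▒▓▓▓······
▓▒█▒▓▒░░░····
▒░░≈░▒▒▒█▒▒··
·▓≈▒▒▒▒█▒░▒▒░
··≈▓▓≈▒▓░▒█▒▒
··▒▒█▒██▓▒░█▒
····▒▒█▒██@≈▒
······▒░█▒▒▓█
········▓▒▓≈▒

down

▒█▒░▒▒░··
▒▓░▒█▒▒··
██▓▒░█▒··
█▒██▓≈▒··
▒░█▒@▓█··
··▓▒▓≈▒··
··≈█▒▓▒··
·········
·········

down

▒▓░▒█▒▒··
██▓▒░█▒··
█▒██▓≈▒··
▒░█▒▒▓█··
··▓▒@≈▒··
··≈█▒▓▒··
··░▒░▒▓··
·········
·········

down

██▓▒░█▒··
█▒██▓≈▒··
▒░█▒▒▓█··
··▓▒▓≈▒··
··≈█@▓▒··
··░▒░▒▓··
··▒▓▒≈≈··
·········
·········

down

█▒██▓≈▒··
▒░█▒▒▓█··
··▓▒▓≈▒··
··≈█▒▓▒··
··░▒@▒▓··
··▒▓▒≈≈··
··░░▓▒▒··
·········
·········

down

▒░█▒▒▓█··
··▓▒▓≈▒··
··≈█▒▓▒··
··░▒░▒▓··
··▒▓@≈≈··
··░░▓▒▒··
··≈░█▓▒··
·········
·········

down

··▓▒▓≈▒··
··≈█▒▓▒··
··░▒░▒▓··
··▒▓▒≈≈··
··░░@▒▒··
··≈░█▓▒··
··▒▒▓≈▒··
·········
·········

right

·▓▒▓≈▒···
·≈█▒▓▒···
·░▒░▒▓░··
·▒▓▒≈≈≈··
·░░▓@▒░··
·≈░█▓▒▒··
·▒▒▓≈▒▒··
·········
·········

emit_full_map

▓▒▒▒▒·········
░▒▓▒▓▒········
▒≈▒▒█▒▒·······
░▒░▒▓▓▓·······
▓▒█▒▓▒░░░·····
▒░░≈░▒▒▒█▒▒···
·▓≈▒▒▒▒█▒░▒▒░·
··≈▓▓≈▒▓░▒█▒▒·
··▒▒█▒██▓▒░█▒·
····▒▒█▒██▓≈▒·
······▒░█▒▒▓█·
········▓▒▓≈▒·
········≈█▒▓▒·
········░▒░▒▓░
········▒▓▒≈≈≈
········░░▓@▒░
········≈░█▓▒▒
········▒▒▓≈▒▒

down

·≈█▒▓▒···
·░▒░▒▓░··
·▒▓▒≈≈≈··
·░░▓▒▒░··
·≈░█@▒▒··
·▒▒▓≈▒▒··
··▓░▓░░··
·········
·········

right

≈█▒▓▒····
░▒░▒▓░···
▒▓▒≈≈≈≈··
░░▓▒▒░░··
≈░█▓@▒░··
▒▒▓≈▒▒▒··
·▓░▓░░▓··
·········
·········

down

░▒░▒▓░···
▒▓▒≈≈≈≈··
░░▓▒▒░░··
≈░█▓▒▒░··
▒▒▓≈@▒▒··
·▓░▓░░▓··
··▓▓≈▒▒··
·········
·········

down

▒▓▒≈≈≈≈··
░░▓▒▒░░··
≈░█▓▒▒░··
▒▒▓≈▒▒▒··
·▓░▓@░▓··
··▓▓≈▒▒··
··▒█▒█▒··
·········
·········

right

▓▒≈≈≈≈···
░▓▒▒░░···
░█▓▒▒░█··
▒▓≈▒▒▒▒··
▓░▓░@▓▒··
·▓▓≈▒▒▒··
·▒█▒█▒▒··
·········
·········

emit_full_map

▓▒▒▒▒···········
░▒▓▒▓▒··········
▒≈▒▒█▒▒·········
░▒░▒▓▓▓·········
▓▒█▒▓▒░░░·······
▒░░≈░▒▒▒█▒▒·····
·▓≈▒▒▒▒█▒░▒▒░···
··≈▓▓≈▒▓░▒█▒▒···
··▒▒█▒██▓▒░█▒···
····▒▒█▒██▓≈▒···
······▒░█▒▒▓█···
········▓▒▓≈▒···
········≈█▒▓▒···
········░▒░▒▓░··
········▒▓▒≈≈≈≈·
········░░▓▒▒░░·
········≈░█▓▒▒░█
········▒▒▓≈▒▒▒▒
·········▓░▓░@▓▒
··········▓▓≈▒▒▒
··········▒█▒█▒▒

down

░▓▒▒░░···
░█▓▒▒░█··
▒▓≈▒▒▒▒··
▓░▓░░▓▒··
·▓▓≈@▒▒··
·▒█▒█▒▒··
··▒█░▒▓··
·········
·········

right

▓▒▒░░····
█▓▒▒░█···
▓≈▒▒▒▒▒··
░▓░░▓▒▓··
▓▓≈▒@▒▒··
▒█▒█▒▒▒··
·▒█░▒▓▒··
·········
·········

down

█▓▒▒░█···
▓≈▒▒▒▒▒··
░▓░░▓▒▓··
▓▓≈▒▒▒▒··
▒█▒█@▒▒··
·▒█░▒▓▒··
··≈≈▒≈░··
·········
·········

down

▓≈▒▒▒▒▒··
░▓░░▓▒▓··
▓▓≈▒▒▒▒··
▒█▒█▒▒▒··
·▒█░@▓▒··
··≈≈▒≈░··
··▒░██▒··
·········
·········

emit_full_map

▓▒▒▒▒············
░▒▓▒▓▒···········
▒≈▒▒█▒▒··········
░▒░▒▓▓▓··········
▓▒█▒▓▒░░░········
▒░░≈░▒▒▒█▒▒······
·▓≈▒▒▒▒█▒░▒▒░····
··≈▓▓≈▒▓░▒█▒▒····
··▒▒█▒██▓▒░█▒····
····▒▒█▒██▓≈▒····
······▒░█▒▒▓█····
········▓▒▓≈▒····
········≈█▒▓▒····
········░▒░▒▓░···
········▒▓▒≈≈≈≈··
········░░▓▒▒░░··
········≈░█▓▒▒░█·
········▒▒▓≈▒▒▒▒▒
·········▓░▓░░▓▒▓
··········▓▓≈▒▒▒▒
··········▒█▒█▒▒▒
···········▒█░@▓▒
············≈≈▒≈░
············▒░██▒
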